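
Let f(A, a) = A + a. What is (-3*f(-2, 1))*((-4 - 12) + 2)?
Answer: -42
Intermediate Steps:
(-3*f(-2, 1))*((-4 - 12) + 2) = (-3*(-2 + 1))*((-4 - 12) + 2) = (-3*(-1))*(-16 + 2) = 3*(-14) = -42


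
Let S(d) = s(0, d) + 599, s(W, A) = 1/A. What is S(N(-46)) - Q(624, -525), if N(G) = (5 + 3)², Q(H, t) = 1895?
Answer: -82943/64 ≈ -1296.0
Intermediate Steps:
N(G) = 64 (N(G) = 8² = 64)
S(d) = 599 + 1/d (S(d) = 1/d + 599 = 599 + 1/d)
S(N(-46)) - Q(624, -525) = (599 + 1/64) - 1*1895 = (599 + 1/64) - 1895 = 38337/64 - 1895 = -82943/64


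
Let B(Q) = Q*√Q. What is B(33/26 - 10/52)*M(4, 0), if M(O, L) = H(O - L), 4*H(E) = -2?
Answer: -7*√182/169 ≈ -0.55879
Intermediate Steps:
H(E) = -½ (H(E) = (¼)*(-2) = -½)
M(O, L) = -½
B(Q) = Q^(3/2)
B(33/26 - 10/52)*M(4, 0) = (33/26 - 10/52)^(3/2)*(-½) = (33*(1/26) - 10*1/52)^(3/2)*(-½) = (33/26 - 5/26)^(3/2)*(-½) = (14/13)^(3/2)*(-½) = (14*√182/169)*(-½) = -7*√182/169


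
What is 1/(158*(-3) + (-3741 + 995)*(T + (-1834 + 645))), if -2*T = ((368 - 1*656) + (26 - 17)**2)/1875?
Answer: 625/2040230263 ≈ 3.0634e-7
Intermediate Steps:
T = 69/1250 (T = -((368 - 1*656) + (26 - 17)**2)/(2*1875) = -((368 - 656) + 9**2)/(2*1875) = -(-288 + 81)/(2*1875) = -(-207)/(2*1875) = -1/2*(-69/625) = 69/1250 ≈ 0.055200)
1/(158*(-3) + (-3741 + 995)*(T + (-1834 + 645))) = 1/(158*(-3) + (-3741 + 995)*(69/1250 + (-1834 + 645))) = 1/(-474 - 2746*(69/1250 - 1189)) = 1/(-474 - 2746*(-1486181/1250)) = 1/(-474 + 2040526513/625) = 1/(2040230263/625) = 625/2040230263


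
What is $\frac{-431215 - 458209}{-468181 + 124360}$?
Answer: $\frac{889424}{343821} \approx 2.5869$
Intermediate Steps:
$\frac{-431215 - 458209}{-468181 + 124360} = - \frac{889424}{-343821} = \left(-889424\right) \left(- \frac{1}{343821}\right) = \frac{889424}{343821}$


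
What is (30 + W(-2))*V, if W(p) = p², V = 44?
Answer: 1496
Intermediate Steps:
(30 + W(-2))*V = (30 + (-2)²)*44 = (30 + 4)*44 = 34*44 = 1496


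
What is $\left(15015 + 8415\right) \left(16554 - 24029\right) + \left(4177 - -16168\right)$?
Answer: $-175118905$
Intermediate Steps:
$\left(15015 + 8415\right) \left(16554 - 24029\right) + \left(4177 - -16168\right) = 23430 \left(-7475\right) + \left(4177 + 16168\right) = -175139250 + 20345 = -175118905$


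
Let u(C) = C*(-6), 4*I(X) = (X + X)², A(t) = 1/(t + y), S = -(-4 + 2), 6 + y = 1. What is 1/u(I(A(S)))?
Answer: -3/2 ≈ -1.5000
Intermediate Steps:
y = -5 (y = -6 + 1 = -5)
S = 2 (S = -1*(-2) = 2)
A(t) = 1/(-5 + t) (A(t) = 1/(t - 5) = 1/(-5 + t))
I(X) = X² (I(X) = (X + X)²/4 = (2*X)²/4 = (4*X²)/4 = X²)
u(C) = -6*C
1/u(I(A(S))) = 1/(-6/(-5 + 2)²) = 1/(-6*(1/(-3))²) = 1/(-6*(-⅓)²) = 1/(-6*⅑) = 1/(-⅔) = -3/2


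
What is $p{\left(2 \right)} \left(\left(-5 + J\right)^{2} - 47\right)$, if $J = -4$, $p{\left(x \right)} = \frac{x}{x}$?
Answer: $34$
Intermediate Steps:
$p{\left(x \right)} = 1$
$p{\left(2 \right)} \left(\left(-5 + J\right)^{2} - 47\right) = 1 \left(\left(-5 - 4\right)^{2} - 47\right) = 1 \left(\left(-9\right)^{2} - 47\right) = 1 \left(81 - 47\right) = 1 \cdot 34 = 34$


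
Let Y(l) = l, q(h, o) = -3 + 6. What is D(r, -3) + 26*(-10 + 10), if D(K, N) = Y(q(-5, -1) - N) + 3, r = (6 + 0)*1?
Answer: 9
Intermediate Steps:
q(h, o) = 3
r = 6 (r = 6*1 = 6)
D(K, N) = 6 - N (D(K, N) = (3 - N) + 3 = 6 - N)
D(r, -3) + 26*(-10 + 10) = (6 - 1*(-3)) + 26*(-10 + 10) = (6 + 3) + 26*0 = 9 + 0 = 9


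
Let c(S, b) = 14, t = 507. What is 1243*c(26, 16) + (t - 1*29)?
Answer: 17880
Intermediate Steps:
1243*c(26, 16) + (t - 1*29) = 1243*14 + (507 - 1*29) = 17402 + (507 - 29) = 17402 + 478 = 17880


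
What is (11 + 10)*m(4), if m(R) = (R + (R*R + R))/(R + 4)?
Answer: 63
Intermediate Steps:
m(R) = (R**2 + 2*R)/(4 + R) (m(R) = (R + (R**2 + R))/(4 + R) = (R + (R + R**2))/(4 + R) = (R**2 + 2*R)/(4 + R))
(11 + 10)*m(4) = (11 + 10)*(4*(2 + 4)/(4 + 4)) = 21*(4*6/8) = 21*(4*(1/8)*6) = 21*3 = 63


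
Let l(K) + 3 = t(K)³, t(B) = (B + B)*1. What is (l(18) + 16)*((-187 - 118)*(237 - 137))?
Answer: -1423404500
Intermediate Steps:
t(B) = 2*B (t(B) = (2*B)*1 = 2*B)
l(K) = -3 + 8*K³ (l(K) = -3 + (2*K)³ = -3 + 8*K³)
(l(18) + 16)*((-187 - 118)*(237 - 137)) = ((-3 + 8*18³) + 16)*((-187 - 118)*(237 - 137)) = ((-3 + 8*5832) + 16)*(-305*100) = ((-3 + 46656) + 16)*(-30500) = (46653 + 16)*(-30500) = 46669*(-30500) = -1423404500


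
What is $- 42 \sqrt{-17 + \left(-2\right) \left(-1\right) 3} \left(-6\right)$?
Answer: $252 i \sqrt{11} \approx 835.79 i$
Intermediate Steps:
$- 42 \sqrt{-17 + \left(-2\right) \left(-1\right) 3} \left(-6\right) = - 42 \sqrt{-17 + 2 \cdot 3} \left(-6\right) = - 42 \sqrt{-17 + 6} \left(-6\right) = - 42 \sqrt{-11} \left(-6\right) = - 42 i \sqrt{11} \left(-6\right) = 252 i \sqrt{11}$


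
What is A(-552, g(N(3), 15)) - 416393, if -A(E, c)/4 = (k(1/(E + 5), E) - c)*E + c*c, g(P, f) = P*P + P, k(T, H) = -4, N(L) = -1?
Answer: -425225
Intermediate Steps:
g(P, f) = P + P² (g(P, f) = P² + P = P + P²)
A(E, c) = -4*c² - 4*E*(-4 - c) (A(E, c) = -4*((-4 - c)*E + c*c) = -4*(E*(-4 - c) + c²) = -4*(c² + E*(-4 - c)) = -4*c² - 4*E*(-4 - c))
A(-552, g(N(3), 15)) - 416393 = (-4*(1 - 1)² + 16*(-552) + 4*(-552)*(-(1 - 1))) - 416393 = (-4*(-1*0)² - 8832 + 4*(-552)*(-1*0)) - 416393 = (-4*0² - 8832 + 4*(-552)*0) - 416393 = (-4*0 - 8832 + 0) - 416393 = (0 - 8832 + 0) - 416393 = -8832 - 416393 = -425225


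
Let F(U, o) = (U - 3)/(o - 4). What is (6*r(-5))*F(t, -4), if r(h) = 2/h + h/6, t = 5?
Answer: 37/20 ≈ 1.8500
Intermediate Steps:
F(U, o) = (-3 + U)/(-4 + o)
r(h) = 2/h + h/6 (r(h) = 2/h + h*(1/6) = 2/h + h/6)
(6*r(-5))*F(t, -4) = (6*(2/(-5) + (1/6)*(-5)))*((-3 + 5)/(-4 - 4)) = (6*(2*(-1/5) - 5/6))*(2/(-8)) = (6*(-2/5 - 5/6))*(-1/8*2) = (6*(-37/30))*(-1/4) = -37/5*(-1/4) = 37/20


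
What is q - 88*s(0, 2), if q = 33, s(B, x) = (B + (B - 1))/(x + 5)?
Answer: 319/7 ≈ 45.571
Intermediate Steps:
s(B, x) = (-1 + 2*B)/(5 + x) (s(B, x) = (B + (-1 + B))/(5 + x) = (-1 + 2*B)/(5 + x))
q - 88*s(0, 2) = 33 - 88*(-1 + 2*0)/(5 + 2) = 33 - 88*(-1 + 0)/7 = 33 - 88*(-1)/7 = 33 - 88*(-⅐) = 33 + 88/7 = 319/7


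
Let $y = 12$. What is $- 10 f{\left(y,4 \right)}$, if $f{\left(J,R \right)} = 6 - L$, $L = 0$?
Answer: $-60$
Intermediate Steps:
$f{\left(J,R \right)} = 6$ ($f{\left(J,R \right)} = 6 - 0 = 6 + 0 = 6$)
$- 10 f{\left(y,4 \right)} = \left(-10\right) 6 = -60$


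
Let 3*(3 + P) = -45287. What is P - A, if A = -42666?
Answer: 82702/3 ≈ 27567.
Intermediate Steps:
P = -45296/3 (P = -3 + (⅓)*(-45287) = -3 - 45287/3 = -45296/3 ≈ -15099.)
P - A = -45296/3 - 1*(-42666) = -45296/3 + 42666 = 82702/3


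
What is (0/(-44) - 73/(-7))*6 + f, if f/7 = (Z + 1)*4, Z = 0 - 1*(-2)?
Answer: 1026/7 ≈ 146.57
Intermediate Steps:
Z = 2 (Z = 0 + 2 = 2)
f = 84 (f = 7*((2 + 1)*4) = 7*(3*4) = 7*12 = 84)
(0/(-44) - 73/(-7))*6 + f = (0/(-44) - 73/(-7))*6 + 84 = (0*(-1/44) - 73*(-⅐))*6 + 84 = (0 + 73/7)*6 + 84 = (73/7)*6 + 84 = 438/7 + 84 = 1026/7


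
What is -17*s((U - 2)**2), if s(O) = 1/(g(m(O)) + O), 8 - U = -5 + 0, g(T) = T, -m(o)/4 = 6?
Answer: -17/97 ≈ -0.17526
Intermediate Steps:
m(o) = -24 (m(o) = -4*6 = -24)
U = 13 (U = 8 - (-5 + 0) = 8 - 1*(-5) = 8 + 5 = 13)
s(O) = 1/(-24 + O)
-17*s((U - 2)**2) = -17/(-24 + (13 - 2)**2) = -17/(-24 + 11**2) = -17/(-24 + 121) = -17/97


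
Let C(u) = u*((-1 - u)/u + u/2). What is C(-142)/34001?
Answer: 10223/34001 ≈ 0.30067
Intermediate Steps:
C(u) = u*(u/2 + (-1 - u)/u) (C(u) = u*((-1 - u)/u + u*(½)) = u*((-1 - u)/u + u/2) = u*(u/2 + (-1 - u)/u))
C(-142)/34001 = (-1 + (½)*(-142)² - 1*(-142))/34001 = (-1 + (½)*20164 + 142)*(1/34001) = (-1 + 10082 + 142)*(1/34001) = 10223*(1/34001) = 10223/34001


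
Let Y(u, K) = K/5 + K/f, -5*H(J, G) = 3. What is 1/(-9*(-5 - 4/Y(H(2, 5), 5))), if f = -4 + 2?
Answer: 1/21 ≈ 0.047619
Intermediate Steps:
H(J, G) = -⅗ (H(J, G) = -⅕*3 = -⅗)
f = -2
Y(u, K) = -3*K/10 (Y(u, K) = K/5 + K/(-2) = K*(⅕) + K*(-½) = K/5 - K/2 = -3*K/10)
1/(-9*(-5 - 4/Y(H(2, 5), 5))) = 1/(-9*(-5 - 4/((-3/10*5)))) = 1/(-9*(-5 - 4/(-3/2))) = 1/(-9*(-5 - 4*(-⅔))) = 1/(-9*(-5 + 8/3)) = 1/(-9*(-7/3)) = 1/21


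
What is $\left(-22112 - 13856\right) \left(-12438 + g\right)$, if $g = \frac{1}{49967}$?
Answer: $\frac{22353735954560}{49967} \approx 4.4737 \cdot 10^{8}$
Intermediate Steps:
$g = \frac{1}{49967} \approx 2.0013 \cdot 10^{-5}$
$\left(-22112 - 13856\right) \left(-12438 + g\right) = \left(-22112 - 13856\right) \left(-12438 + \frac{1}{49967}\right) = \left(-35968\right) \left(- \frac{621489545}{49967}\right) = \frac{22353735954560}{49967}$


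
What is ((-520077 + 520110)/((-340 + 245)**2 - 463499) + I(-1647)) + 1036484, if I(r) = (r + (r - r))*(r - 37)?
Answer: 1731560483135/454474 ≈ 3.8100e+6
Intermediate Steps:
I(r) = r*(-37 + r) (I(r) = (r + 0)*(-37 + r) = r*(-37 + r))
((-520077 + 520110)/((-340 + 245)**2 - 463499) + I(-1647)) + 1036484 = ((-520077 + 520110)/((-340 + 245)**2 - 463499) - 1647*(-37 - 1647)) + 1036484 = (33/((-95)**2 - 463499) - 1647*(-1684)) + 1036484 = (33/(9025 - 463499) + 2773548) + 1036484 = (33/(-454474) + 2773548) + 1036484 = (33*(-1/454474) + 2773548) + 1036484 = (-33/454474 + 2773548) + 1036484 = 1260505453719/454474 + 1036484 = 1731560483135/454474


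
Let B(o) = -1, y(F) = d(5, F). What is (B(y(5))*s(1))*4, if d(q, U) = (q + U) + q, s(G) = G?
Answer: -4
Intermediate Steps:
d(q, U) = U + 2*q (d(q, U) = (U + q) + q = U + 2*q)
y(F) = 10 + F (y(F) = F + 2*5 = F + 10 = 10 + F)
(B(y(5))*s(1))*4 = -1*1*4 = -1*4 = -4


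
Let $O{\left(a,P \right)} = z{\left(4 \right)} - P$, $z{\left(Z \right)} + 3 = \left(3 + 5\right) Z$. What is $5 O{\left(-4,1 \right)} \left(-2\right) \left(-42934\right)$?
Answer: $12021520$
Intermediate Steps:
$z{\left(Z \right)} = -3 + 8 Z$ ($z{\left(Z \right)} = -3 + \left(3 + 5\right) Z = -3 + 8 Z$)
$O{\left(a,P \right)} = 29 - P$ ($O{\left(a,P \right)} = \left(-3 + 8 \cdot 4\right) - P = \left(-3 + 32\right) - P = 29 - P$)
$5 O{\left(-4,1 \right)} \left(-2\right) \left(-42934\right) = 5 \left(29 - 1\right) \left(-2\right) \left(-42934\right) = 5 \cdot 28 \left(-2\right) \left(-42934\right) = 140 \left(-2\right) \left(-42934\right) = \left(-280\right) \left(-42934\right) = 12021520$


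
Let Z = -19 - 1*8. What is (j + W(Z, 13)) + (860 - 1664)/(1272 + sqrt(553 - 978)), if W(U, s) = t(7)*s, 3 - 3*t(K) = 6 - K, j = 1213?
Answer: 5970479555/4855227 + 4020*I*sqrt(17)/1618409 ≈ 1229.7 + 0.010241*I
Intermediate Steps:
Z = -27 (Z = -19 - 8 = -27)
t(K) = -1 + K/3 (t(K) = 1 - (6 - K)/3 = 1 + (-2 + K/3) = -1 + K/3)
W(U, s) = 4*s/3 (W(U, s) = (-1 + (1/3)*7)*s = (-1 + 7/3)*s = 4*s/3)
(j + W(Z, 13)) + (860 - 1664)/(1272 + sqrt(553 - 978)) = (1213 + (4/3)*13) + (860 - 1664)/(1272 + sqrt(553 - 978)) = (1213 + 52/3) - 804/(1272 + sqrt(-425)) = 3691/3 - 804/(1272 + 5*I*sqrt(17))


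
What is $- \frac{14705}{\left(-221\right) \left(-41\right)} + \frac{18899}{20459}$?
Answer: $- \frac{185948}{265967} \approx -0.69914$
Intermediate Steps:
$- \frac{14705}{\left(-221\right) \left(-41\right)} + \frac{18899}{20459} = - \frac{14705}{9061} + 18899 \cdot \frac{1}{20459} = \left(-14705\right) \frac{1}{9061} + \frac{18899}{20459} = - \frac{865}{533} + \frac{18899}{20459} = - \frac{185948}{265967}$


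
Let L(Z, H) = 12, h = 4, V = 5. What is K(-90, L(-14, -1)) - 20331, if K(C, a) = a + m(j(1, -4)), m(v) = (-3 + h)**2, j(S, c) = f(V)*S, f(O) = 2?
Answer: -20318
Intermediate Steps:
j(S, c) = 2*S
m(v) = 1 (m(v) = (-3 + 4)**2 = 1**2 = 1)
K(C, a) = 1 + a (K(C, a) = a + 1 = 1 + a)
K(-90, L(-14, -1)) - 20331 = (1 + 12) - 20331 = 13 - 20331 = -20318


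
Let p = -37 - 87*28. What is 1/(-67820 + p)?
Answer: -1/70293 ≈ -1.4226e-5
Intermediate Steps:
p = -2473 (p = -37 - 2436 = -2473)
1/(-67820 + p) = 1/(-67820 - 2473) = 1/(-70293) = -1/70293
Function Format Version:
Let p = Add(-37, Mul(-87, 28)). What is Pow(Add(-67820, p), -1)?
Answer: Rational(-1, 70293) ≈ -1.4226e-5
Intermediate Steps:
p = -2473 (p = Add(-37, -2436) = -2473)
Pow(Add(-67820, p), -1) = Pow(Add(-67820, -2473), -1) = Pow(-70293, -1) = Rational(-1, 70293)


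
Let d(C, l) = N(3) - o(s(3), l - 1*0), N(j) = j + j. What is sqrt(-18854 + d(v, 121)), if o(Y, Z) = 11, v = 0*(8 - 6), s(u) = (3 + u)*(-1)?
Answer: I*sqrt(18859) ≈ 137.33*I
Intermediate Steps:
s(u) = -3 - u
v = 0 (v = 0*2 = 0)
N(j) = 2*j
d(C, l) = -5 (d(C, l) = 2*3 - 1*11 = 6 - 11 = -5)
sqrt(-18854 + d(v, 121)) = sqrt(-18854 - 5) = sqrt(-18859) = I*sqrt(18859)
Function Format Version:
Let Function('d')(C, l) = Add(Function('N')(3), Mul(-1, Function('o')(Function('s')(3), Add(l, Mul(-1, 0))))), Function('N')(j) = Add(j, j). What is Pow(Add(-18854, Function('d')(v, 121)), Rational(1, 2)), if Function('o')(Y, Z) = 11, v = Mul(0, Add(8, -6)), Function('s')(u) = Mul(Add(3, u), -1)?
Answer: Mul(I, Pow(18859, Rational(1, 2))) ≈ Mul(137.33, I)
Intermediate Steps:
Function('s')(u) = Add(-3, Mul(-1, u))
v = 0 (v = Mul(0, 2) = 0)
Function('N')(j) = Mul(2, j)
Function('d')(C, l) = -5 (Function('d')(C, l) = Add(Mul(2, 3), Mul(-1, 11)) = Add(6, -11) = -5)
Pow(Add(-18854, Function('d')(v, 121)), Rational(1, 2)) = Pow(Add(-18854, -5), Rational(1, 2)) = Pow(-18859, Rational(1, 2)) = Mul(I, Pow(18859, Rational(1, 2)))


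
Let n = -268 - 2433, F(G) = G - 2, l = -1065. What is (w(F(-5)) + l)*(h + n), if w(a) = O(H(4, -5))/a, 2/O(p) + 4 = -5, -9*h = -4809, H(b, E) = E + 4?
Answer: 436104500/189 ≈ 2.3074e+6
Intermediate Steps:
H(b, E) = 4 + E
h = 1603/3 (h = -1/9*(-4809) = 1603/3 ≈ 534.33)
O(p) = -2/9 (O(p) = 2/(-4 - 5) = 2/(-9) = 2*(-1/9) = -2/9)
F(G) = -2 + G
n = -2701
w(a) = -2/(9*a)
(w(F(-5)) + l)*(h + n) = (-2/(9*(-2 - 5)) - 1065)*(1603/3 - 2701) = (-2/9/(-7) - 1065)*(-6500/3) = (-2/9*(-1/7) - 1065)*(-6500/3) = (2/63 - 1065)*(-6500/3) = -67093/63*(-6500/3) = 436104500/189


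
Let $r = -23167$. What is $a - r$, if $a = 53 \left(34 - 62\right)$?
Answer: $21683$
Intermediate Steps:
$a = -1484$ ($a = 53 \left(-28\right) = -1484$)
$a - r = -1484 - -23167 = -1484 + 23167 = 21683$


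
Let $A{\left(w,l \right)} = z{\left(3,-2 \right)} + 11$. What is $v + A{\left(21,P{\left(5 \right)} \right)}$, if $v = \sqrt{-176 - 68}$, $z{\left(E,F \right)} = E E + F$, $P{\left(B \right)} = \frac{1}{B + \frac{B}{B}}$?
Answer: $18 + 2 i \sqrt{61} \approx 18.0 + 15.62 i$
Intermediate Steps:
$P{\left(B \right)} = \frac{1}{1 + B}$ ($P{\left(B \right)} = \frac{1}{B + 1} = \frac{1}{1 + B}$)
$z{\left(E,F \right)} = F + E^{2}$ ($z{\left(E,F \right)} = E^{2} + F = F + E^{2}$)
$A{\left(w,l \right)} = 18$ ($A{\left(w,l \right)} = \left(-2 + 3^{2}\right) + 11 = \left(-2 + 9\right) + 11 = 7 + 11 = 18$)
$v = 2 i \sqrt{61}$ ($v = \sqrt{-244} = 2 i \sqrt{61} \approx 15.62 i$)
$v + A{\left(21,P{\left(5 \right)} \right)} = 2 i \sqrt{61} + 18 = 18 + 2 i \sqrt{61}$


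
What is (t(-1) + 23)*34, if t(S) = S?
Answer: 748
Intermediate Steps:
(t(-1) + 23)*34 = (-1 + 23)*34 = 22*34 = 748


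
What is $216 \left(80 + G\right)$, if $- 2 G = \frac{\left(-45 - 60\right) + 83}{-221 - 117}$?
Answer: $\frac{2919132}{169} \approx 17273.0$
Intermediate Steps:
$G = - \frac{11}{338}$ ($G = - \frac{\left(\left(-45 - 60\right) + 83\right) \frac{1}{-221 - 117}}{2} = - \frac{\left(\left(-45 - 60\right) + 83\right) \frac{1}{-338}}{2} = - \frac{\left(-105 + 83\right) \left(- \frac{1}{338}\right)}{2} = - \frac{\left(-22\right) \left(- \frac{1}{338}\right)}{2} = \left(- \frac{1}{2}\right) \frac{11}{169} = - \frac{11}{338} \approx -0.032544$)
$216 \left(80 + G\right) = 216 \left(80 - \frac{11}{338}\right) = 216 \cdot \frac{27029}{338} = \frac{2919132}{169}$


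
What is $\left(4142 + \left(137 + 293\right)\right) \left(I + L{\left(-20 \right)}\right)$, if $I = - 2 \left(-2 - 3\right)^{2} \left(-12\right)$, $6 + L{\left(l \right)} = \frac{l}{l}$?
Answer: $2720340$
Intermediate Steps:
$L{\left(l \right)} = -5$ ($L{\left(l \right)} = -6 + \frac{l}{l} = -6 + 1 = -5$)
$I = 600$ ($I = - 2 \left(-5\right)^{2} \left(-12\right) = \left(-2\right) 25 \left(-12\right) = \left(-50\right) \left(-12\right) = 600$)
$\left(4142 + \left(137 + 293\right)\right) \left(I + L{\left(-20 \right)}\right) = \left(4142 + \left(137 + 293\right)\right) \left(600 - 5\right) = \left(4142 + 430\right) 595 = 4572 \cdot 595 = 2720340$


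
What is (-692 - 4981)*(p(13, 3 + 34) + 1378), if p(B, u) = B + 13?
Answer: -7964892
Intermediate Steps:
p(B, u) = 13 + B
(-692 - 4981)*(p(13, 3 + 34) + 1378) = (-692 - 4981)*((13 + 13) + 1378) = -5673*(26 + 1378) = -5673*1404 = -7964892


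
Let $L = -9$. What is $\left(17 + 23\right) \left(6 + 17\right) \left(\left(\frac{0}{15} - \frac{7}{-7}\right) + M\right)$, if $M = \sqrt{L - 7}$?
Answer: $920 + 3680 i \approx 920.0 + 3680.0 i$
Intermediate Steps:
$M = 4 i$ ($M = \sqrt{-9 - 7} = \sqrt{-16} = 4 i \approx 4.0 i$)
$\left(17 + 23\right) \left(6 + 17\right) \left(\left(\frac{0}{15} - \frac{7}{-7}\right) + M\right) = \left(17 + 23\right) \left(6 + 17\right) \left(\left(\frac{0}{15} - \frac{7}{-7}\right) + 4 i\right) = 40 \cdot 23 \left(\left(0 \cdot \frac{1}{15} - -1\right) + 4 i\right) = 920 \left(\left(0 + 1\right) + 4 i\right) = 920 \left(1 + 4 i\right) = 920 + 3680 i$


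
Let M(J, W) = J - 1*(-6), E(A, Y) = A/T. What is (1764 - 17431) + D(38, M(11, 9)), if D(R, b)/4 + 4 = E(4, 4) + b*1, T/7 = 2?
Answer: -109297/7 ≈ -15614.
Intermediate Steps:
T = 14 (T = 7*2 = 14)
E(A, Y) = A/14
M(J, W) = 6 + J (M(J, W) = J + 6 = 6 + J)
D(R, b) = -104/7 + 4*b (D(R, b) = -16 + 4*((1/14)*4 + b*1) = -16 + 4*(2/7 + b) = -16 + (8/7 + 4*b) = -104/7 + 4*b)
(1764 - 17431) + D(38, M(11, 9)) = (1764 - 17431) + (-104/7 + 4*(6 + 11)) = -15667 + (-104/7 + 4*17) = -15667 + (-104/7 + 68) = -15667 + 372/7 = -109297/7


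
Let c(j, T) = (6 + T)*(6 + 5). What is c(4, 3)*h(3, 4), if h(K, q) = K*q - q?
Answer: 792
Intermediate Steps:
c(j, T) = 66 + 11*T (c(j, T) = (6 + T)*11 = 66 + 11*T)
h(K, q) = -q + K*q
c(4, 3)*h(3, 4) = (66 + 11*3)*(4*(-1 + 3)) = (66 + 33)*(4*2) = 99*8 = 792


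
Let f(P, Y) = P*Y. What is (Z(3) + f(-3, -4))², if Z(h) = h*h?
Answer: 441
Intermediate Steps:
Z(h) = h²
(Z(3) + f(-3, -4))² = (3² - 3*(-4))² = (9 + 12)² = 21² = 441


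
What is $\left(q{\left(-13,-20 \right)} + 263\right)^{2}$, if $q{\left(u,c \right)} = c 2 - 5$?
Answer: $47524$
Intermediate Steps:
$q{\left(u,c \right)} = -5 + 2 c$ ($q{\left(u,c \right)} = 2 c - 5 = -5 + 2 c$)
$\left(q{\left(-13,-20 \right)} + 263\right)^{2} = \left(\left(-5 + 2 \left(-20\right)\right) + 263\right)^{2} = \left(\left(-5 - 40\right) + 263\right)^{2} = \left(-45 + 263\right)^{2} = 218^{2} = 47524$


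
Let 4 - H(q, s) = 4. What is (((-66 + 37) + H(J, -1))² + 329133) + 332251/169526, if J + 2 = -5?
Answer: 55939504575/169526 ≈ 3.2998e+5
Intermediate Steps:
J = -7 (J = -2 - 5 = -7)
H(q, s) = 0 (H(q, s) = 4 - 1*4 = 4 - 4 = 0)
(((-66 + 37) + H(J, -1))² + 329133) + 332251/169526 = (((-66 + 37) + 0)² + 329133) + 332251/169526 = ((-29 + 0)² + 329133) + 332251*(1/169526) = ((-29)² + 329133) + 332251/169526 = (841 + 329133) + 332251/169526 = 329974 + 332251/169526 = 55939504575/169526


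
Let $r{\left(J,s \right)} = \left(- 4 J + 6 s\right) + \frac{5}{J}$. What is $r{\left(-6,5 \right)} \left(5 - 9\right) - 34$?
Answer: $- \frac{740}{3} \approx -246.67$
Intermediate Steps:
$r{\left(J,s \right)} = - 4 J + \frac{5}{J} + 6 s$
$r{\left(-6,5 \right)} \left(5 - 9\right) - 34 = \left(\left(-4\right) \left(-6\right) + \frac{5}{-6} + 6 \cdot 5\right) \left(5 - 9\right) - 34 = \left(24 + 5 \left(- \frac{1}{6}\right) + 30\right) \left(5 - 9\right) - 34 = \left(24 - \frac{5}{6} + 30\right) \left(-4\right) - 34 = \frac{319}{6} \left(-4\right) - 34 = - \frac{638}{3} - 34 = - \frac{740}{3}$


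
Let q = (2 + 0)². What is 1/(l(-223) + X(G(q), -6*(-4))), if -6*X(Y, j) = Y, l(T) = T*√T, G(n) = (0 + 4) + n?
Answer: -12/99806119 + 2007*I*√223/99806119 ≈ -1.2023e-7 + 0.00030029*I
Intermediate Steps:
q = 4 (q = 2² = 4)
G(n) = 4 + n
l(T) = T^(3/2)
X(Y, j) = -Y/6
1/(l(-223) + X(G(q), -6*(-4))) = 1/((-223)^(3/2) - (4 + 4)/6) = 1/(-223*I*√223 - ⅙*8) = 1/(-223*I*√223 - 4/3) = 1/(-4/3 - 223*I*√223)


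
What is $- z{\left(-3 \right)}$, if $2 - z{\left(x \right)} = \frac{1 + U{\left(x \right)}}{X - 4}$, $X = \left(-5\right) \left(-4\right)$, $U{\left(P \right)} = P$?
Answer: $- \frac{17}{8} \approx -2.125$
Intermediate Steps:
$X = 20$
$z{\left(x \right)} = \frac{31}{16} - \frac{x}{16}$ ($z{\left(x \right)} = 2 - \frac{1 + x}{20 - 4} = 2 - \frac{1 + x}{16} = 2 - \left(\frac{1}{16} + \frac{x}{16}\right) = \frac{31}{16} - \frac{x}{16}$)
$- z{\left(-3 \right)} = - (\frac{31}{16} - - \frac{3}{16}) = - (\frac{31}{16} + \frac{3}{16}) = \left(-1\right) \frac{17}{8} = - \frac{17}{8}$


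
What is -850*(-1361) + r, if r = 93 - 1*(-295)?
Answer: 1157238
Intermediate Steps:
r = 388 (r = 93 + 295 = 388)
-850*(-1361) + r = -850*(-1361) + 388 = 1156850 + 388 = 1157238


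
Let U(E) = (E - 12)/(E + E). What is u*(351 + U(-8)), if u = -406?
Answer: -286027/2 ≈ -1.4301e+5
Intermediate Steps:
U(E) = (-12 + E)/(2*E) (U(E) = (-12 + E)/((2*E)) = (-12 + E)*(1/(2*E)) = (-12 + E)/(2*E))
u*(351 + U(-8)) = -406*(351 + (1/2)*(-12 - 8)/(-8)) = -406*(351 + (1/2)*(-1/8)*(-20)) = -406*(351 + 5/4) = -406*1409/4 = -286027/2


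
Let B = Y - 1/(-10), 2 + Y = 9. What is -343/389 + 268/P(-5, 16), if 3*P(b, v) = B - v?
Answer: -3158087/34621 ≈ -91.219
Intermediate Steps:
Y = 7 (Y = -2 + 9 = 7)
B = 71/10 (B = 7 - 1/(-10) = 7 - 1*(-⅒) = 7 + ⅒ = 71/10 ≈ 7.1000)
P(b, v) = 71/30 - v/3 (P(b, v) = (71/10 - v)/3 = 71/30 - v/3)
-343/389 + 268/P(-5, 16) = -343/389 + 268/(71/30 - ⅓*16) = -343*1/389 + 268/(71/30 - 16/3) = -343/389 + 268/(-89/30) = -343/389 + 268*(-30/89) = -343/389 - 8040/89 = -3158087/34621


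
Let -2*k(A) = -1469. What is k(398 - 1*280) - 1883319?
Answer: -3765169/2 ≈ -1.8826e+6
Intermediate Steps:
k(A) = 1469/2 (k(A) = -½*(-1469) = 1469/2)
k(398 - 1*280) - 1883319 = 1469/2 - 1883319 = -3765169/2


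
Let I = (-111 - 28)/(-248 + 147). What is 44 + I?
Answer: 4583/101 ≈ 45.376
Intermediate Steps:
I = 139/101 (I = -139/(-101) = -139*(-1/101) = 139/101 ≈ 1.3762)
44 + I = 44 + 139/101 = 4583/101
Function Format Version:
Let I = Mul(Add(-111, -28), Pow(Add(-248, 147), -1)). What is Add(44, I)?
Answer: Rational(4583, 101) ≈ 45.376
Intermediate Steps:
I = Rational(139, 101) (I = Mul(-139, Pow(-101, -1)) = Mul(-139, Rational(-1, 101)) = Rational(139, 101) ≈ 1.3762)
Add(44, I) = Add(44, Rational(139, 101)) = Rational(4583, 101)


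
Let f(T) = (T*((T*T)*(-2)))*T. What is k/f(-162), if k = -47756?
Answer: 11939/344373768 ≈ 3.4669e-5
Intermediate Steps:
f(T) = -2*T⁴ (f(T) = (T*(T²*(-2)))*T = (T*(-2*T²))*T = (-2*T³)*T = -2*T⁴)
k/f(-162) = -47756/((-2*(-162)⁴)) = -47756/((-2*688747536)) = -47756/(-1377495072) = -47756*(-1/1377495072) = 11939/344373768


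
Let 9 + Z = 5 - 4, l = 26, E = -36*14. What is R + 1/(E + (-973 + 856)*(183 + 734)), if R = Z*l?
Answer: -22420945/107793 ≈ -208.00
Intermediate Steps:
E = -504
Z = -8 (Z = -9 + (5 - 4) = -9 + 1 = -8)
R = -208 (R = -8*26 = -208)
R + 1/(E + (-973 + 856)*(183 + 734)) = -208 + 1/(-504 + (-973 + 856)*(183 + 734)) = -208 + 1/(-504 - 117*917) = -208 + 1/(-504 - 107289) = -208 + 1/(-107793) = -208 - 1/107793 = -22420945/107793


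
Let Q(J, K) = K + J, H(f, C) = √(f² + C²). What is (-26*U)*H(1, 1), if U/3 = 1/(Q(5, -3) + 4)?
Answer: -13*√2 ≈ -18.385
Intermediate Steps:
H(f, C) = √(C² + f²)
Q(J, K) = J + K
U = ½ (U = 3/((5 - 3) + 4) = 3/(2 + 4) = 3/6 = 3*(⅙) = ½ ≈ 0.50000)
(-26*U)*H(1, 1) = (-26*½)*√(1² + 1²) = -13*√(1 + 1) = -13*√2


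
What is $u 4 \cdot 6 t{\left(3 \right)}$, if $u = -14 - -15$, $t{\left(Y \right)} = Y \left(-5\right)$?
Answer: $-360$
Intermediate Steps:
$t{\left(Y \right)} = - 5 Y$
$u = 1$ ($u = -14 + 15 = 1$)
$u 4 \cdot 6 t{\left(3 \right)} = 1 \cdot 4 \cdot 6 \left(\left(-5\right) 3\right) = 1 \cdot 24 \left(-15\right) = 24 \left(-15\right) = -360$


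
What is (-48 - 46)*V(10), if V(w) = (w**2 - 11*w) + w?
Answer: 0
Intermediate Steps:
V(w) = w**2 - 10*w
(-48 - 46)*V(10) = (-48 - 46)*(10*(-10 + 10)) = -940*0 = -94*0 = 0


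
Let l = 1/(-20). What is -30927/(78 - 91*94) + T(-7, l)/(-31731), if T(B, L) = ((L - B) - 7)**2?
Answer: 7548804737/2068861200 ≈ 3.6488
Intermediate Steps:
l = -1/20 ≈ -0.050000
T(B, L) = (-7 + L - B)**2
-30927/(78 - 91*94) + T(-7, l)/(-31731) = -30927/(78 - 91*94) + (7 - 7 - 1*(-1/20))**2/(-31731) = -30927/(78 - 8554) + (7 - 7 + 1/20)**2*(-1/31731) = -30927/(-8476) + (1/20)**2*(-1/31731) = -30927*(-1/8476) + (1/400)*(-1/31731) = 2379/652 - 1/12692400 = 7548804737/2068861200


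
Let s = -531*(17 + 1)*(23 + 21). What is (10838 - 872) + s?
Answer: -410586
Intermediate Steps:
s = -420552 (s = -9558*44 = -531*792 = -420552)
(10838 - 872) + s = (10838 - 872) - 420552 = 9966 - 420552 = -410586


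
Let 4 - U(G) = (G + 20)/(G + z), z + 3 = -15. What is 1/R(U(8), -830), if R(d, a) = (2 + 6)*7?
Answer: 1/56 ≈ 0.017857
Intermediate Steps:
z = -18 (z = -3 - 15 = -18)
U(G) = 4 - (20 + G)/(-18 + G) (U(G) = 4 - (G + 20)/(G - 18) = 4 - (20 + G)/(-18 + G))
R(d, a) = 56 (R(d, a) = 8*7 = 56)
1/R(U(8), -830) = 1/56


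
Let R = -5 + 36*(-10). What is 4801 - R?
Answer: 5166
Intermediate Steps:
R = -365 (R = -5 - 360 = -365)
4801 - R = 4801 - 1*(-365) = 4801 + 365 = 5166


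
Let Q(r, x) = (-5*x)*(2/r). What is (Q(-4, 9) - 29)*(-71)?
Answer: 923/2 ≈ 461.50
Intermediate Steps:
Q(r, x) = -10*x/r
(Q(-4, 9) - 29)*(-71) = (-10*9/(-4) - 29)*(-71) = (-10*9*(-¼) - 29)*(-71) = (45/2 - 29)*(-71) = -13/2*(-71) = 923/2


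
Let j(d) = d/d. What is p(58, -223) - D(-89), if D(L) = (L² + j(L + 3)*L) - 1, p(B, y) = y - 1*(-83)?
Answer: -7971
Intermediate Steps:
j(d) = 1
p(B, y) = 83 + y (p(B, y) = y + 83 = 83 + y)
D(L) = -1 + L + L² (D(L) = (L² + 1*L) - 1 = (L² + L) - 1 = (L + L²) - 1 = -1 + L + L²)
p(58, -223) - D(-89) = (83 - 223) - (-1 - 89 + (-89)²) = -140 - (-1 - 89 + 7921) = -140 - 1*7831 = -140 - 7831 = -7971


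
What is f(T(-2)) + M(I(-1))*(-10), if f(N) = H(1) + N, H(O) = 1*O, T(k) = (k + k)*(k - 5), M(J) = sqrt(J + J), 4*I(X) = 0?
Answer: 29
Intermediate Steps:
I(X) = 0 (I(X) = (1/4)*0 = 0)
M(J) = sqrt(2)*sqrt(J) (M(J) = sqrt(2*J) = sqrt(2)*sqrt(J))
T(k) = 2*k*(-5 + k) (T(k) = (2*k)*(-5 + k) = 2*k*(-5 + k))
H(O) = O
f(N) = 1 + N
f(T(-2)) + M(I(-1))*(-10) = (1 + 2*(-2)*(-5 - 2)) + (sqrt(2)*sqrt(0))*(-10) = (1 + 2*(-2)*(-7)) + (sqrt(2)*0)*(-10) = (1 + 28) + 0*(-10) = 29 + 0 = 29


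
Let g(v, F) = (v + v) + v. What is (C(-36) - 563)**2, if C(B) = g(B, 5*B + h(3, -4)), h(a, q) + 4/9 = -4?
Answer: 450241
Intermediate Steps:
h(a, q) = -40/9 (h(a, q) = -4/9 - 4 = -40/9)
g(v, F) = 3*v (g(v, F) = 2*v + v = 3*v)
C(B) = 3*B
(C(-36) - 563)**2 = (3*(-36) - 563)**2 = (-108 - 563)**2 = (-671)**2 = 450241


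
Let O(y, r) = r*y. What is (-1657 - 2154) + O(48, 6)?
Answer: -3523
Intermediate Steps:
(-1657 - 2154) + O(48, 6) = (-1657 - 2154) + 6*48 = -3811 + 288 = -3523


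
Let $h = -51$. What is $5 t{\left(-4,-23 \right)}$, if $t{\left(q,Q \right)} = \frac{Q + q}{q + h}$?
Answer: $\frac{27}{11} \approx 2.4545$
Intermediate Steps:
$t{\left(q,Q \right)} = \frac{Q + q}{-51 + q}$ ($t{\left(q,Q \right)} = \frac{Q + q}{q - 51} = \frac{Q + q}{-51 + q}$)
$5 t{\left(-4,-23 \right)} = 5 \frac{-23 - 4}{-51 - 4} = 5 \frac{1}{-55} \left(-27\right) = 5 \left(\left(- \frac{1}{55}\right) \left(-27\right)\right) = 5 \cdot \frac{27}{55} = \frac{27}{11}$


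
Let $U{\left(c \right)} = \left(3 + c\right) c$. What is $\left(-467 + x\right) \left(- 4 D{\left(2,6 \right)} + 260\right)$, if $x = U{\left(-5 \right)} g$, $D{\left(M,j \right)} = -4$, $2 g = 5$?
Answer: $-121992$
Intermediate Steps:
$g = \frac{5}{2}$ ($g = \frac{1}{2} \cdot 5 = \frac{5}{2} \approx 2.5$)
$U{\left(c \right)} = c \left(3 + c\right)$
$x = 25$ ($x = - 5 \left(3 - 5\right) \frac{5}{2} = \left(-5\right) \left(-2\right) \frac{5}{2} = 10 \cdot \frac{5}{2} = 25$)
$\left(-467 + x\right) \left(- 4 D{\left(2,6 \right)} + 260\right) = \left(-467 + 25\right) \left(\left(-4\right) \left(-4\right) + 260\right) = - 442 \left(16 + 260\right) = \left(-442\right) 276 = -121992$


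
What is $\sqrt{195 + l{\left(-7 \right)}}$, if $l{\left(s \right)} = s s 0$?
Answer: $\sqrt{195} \approx 13.964$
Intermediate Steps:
$l{\left(s \right)} = 0$ ($l{\left(s \right)} = s^{2} \cdot 0 = 0$)
$\sqrt{195 + l{\left(-7 \right)}} = \sqrt{195 + 0} = \sqrt{195}$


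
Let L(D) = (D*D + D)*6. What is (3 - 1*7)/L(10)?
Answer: -1/165 ≈ -0.0060606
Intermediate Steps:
L(D) = 6*D + 6*D**2 (L(D) = (D**2 + D)*6 = (D + D**2)*6 = 6*D + 6*D**2)
(3 - 1*7)/L(10) = (3 - 1*7)/((6*10*(1 + 10))) = (3 - 7)/((6*10*11)) = -4/660 = (1/660)*(-4) = -1/165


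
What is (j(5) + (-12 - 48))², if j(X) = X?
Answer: 3025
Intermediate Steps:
(j(5) + (-12 - 48))² = (5 + (-12 - 48))² = (5 - 60)² = (-55)² = 3025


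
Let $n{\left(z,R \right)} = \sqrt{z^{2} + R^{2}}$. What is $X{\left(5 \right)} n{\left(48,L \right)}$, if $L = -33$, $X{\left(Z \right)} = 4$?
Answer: $12 \sqrt{377} \approx 233.0$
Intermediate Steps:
$n{\left(z,R \right)} = \sqrt{R^{2} + z^{2}}$
$X{\left(5 \right)} n{\left(48,L \right)} = 4 \sqrt{\left(-33\right)^{2} + 48^{2}} = 4 \sqrt{1089 + 2304} = 4 \sqrt{3393} = 4 \cdot 3 \sqrt{377} = 12 \sqrt{377}$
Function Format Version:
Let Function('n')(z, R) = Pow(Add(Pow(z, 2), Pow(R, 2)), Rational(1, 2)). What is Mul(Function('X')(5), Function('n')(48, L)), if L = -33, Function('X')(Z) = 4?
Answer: Mul(12, Pow(377, Rational(1, 2))) ≈ 233.00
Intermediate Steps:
Function('n')(z, R) = Pow(Add(Pow(R, 2), Pow(z, 2)), Rational(1, 2))
Mul(Function('X')(5), Function('n')(48, L)) = Mul(4, Pow(Add(Pow(-33, 2), Pow(48, 2)), Rational(1, 2))) = Mul(4, Pow(Add(1089, 2304), Rational(1, 2))) = Mul(4, Pow(3393, Rational(1, 2))) = Mul(4, Mul(3, Pow(377, Rational(1, 2)))) = Mul(12, Pow(377, Rational(1, 2)))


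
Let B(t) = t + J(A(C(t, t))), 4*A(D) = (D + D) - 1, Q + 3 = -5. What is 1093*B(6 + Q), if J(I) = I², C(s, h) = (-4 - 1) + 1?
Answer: 53557/16 ≈ 3347.3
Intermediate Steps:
Q = -8 (Q = -3 - 5 = -8)
C(s, h) = -4 (C(s, h) = -5 + 1 = -4)
A(D) = -¼ + D/2 (A(D) = ((D + D) - 1)/4 = (2*D - 1)/4 = (-1 + 2*D)/4 = -¼ + D/2)
B(t) = 81/16 + t (B(t) = t + (-¼ + (½)*(-4))² = t + (-¼ - 2)² = t + (-9/4)² = t + 81/16 = 81/16 + t)
1093*B(6 + Q) = 1093*(81/16 + (6 - 8)) = 1093*(81/16 - 2) = 1093*(49/16) = 53557/16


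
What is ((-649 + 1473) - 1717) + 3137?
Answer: 2244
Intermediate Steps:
((-649 + 1473) - 1717) + 3137 = (824 - 1717) + 3137 = -893 + 3137 = 2244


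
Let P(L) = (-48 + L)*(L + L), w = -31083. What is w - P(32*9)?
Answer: -169323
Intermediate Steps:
P(L) = 2*L*(-48 + L) (P(L) = (-48 + L)*(2*L) = 2*L*(-48 + L))
w - P(32*9) = -31083 - 2*32*9*(-48 + 32*9) = -31083 - 2*288*(-48 + 288) = -31083 - 2*288*240 = -31083 - 1*138240 = -31083 - 138240 = -169323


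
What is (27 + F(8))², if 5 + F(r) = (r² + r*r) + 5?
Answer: 24025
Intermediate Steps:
F(r) = 2*r² (F(r) = -5 + ((r² + r*r) + 5) = -5 + ((r² + r²) + 5) = -5 + (2*r² + 5) = -5 + (5 + 2*r²) = 2*r²)
(27 + F(8))² = (27 + 2*8²)² = (27 + 2*64)² = (27 + 128)² = 155² = 24025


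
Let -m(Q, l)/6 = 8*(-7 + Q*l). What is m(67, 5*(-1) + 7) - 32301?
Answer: -38397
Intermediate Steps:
m(Q, l) = 336 - 48*Q*l (m(Q, l) = -48*(-7 + Q*l) = -6*(-56 + 8*Q*l) = 336 - 48*Q*l)
m(67, 5*(-1) + 7) - 32301 = (336 - 48*67*(5*(-1) + 7)) - 32301 = (336 - 48*67*(-5 + 7)) - 32301 = (336 - 48*67*2) - 32301 = (336 - 6432) - 32301 = -6096 - 32301 = -38397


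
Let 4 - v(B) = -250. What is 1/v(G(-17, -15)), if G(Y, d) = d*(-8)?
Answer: 1/254 ≈ 0.0039370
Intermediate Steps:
G(Y, d) = -8*d
v(B) = 254 (v(B) = 4 - 1*(-250) = 4 + 250 = 254)
1/v(G(-17, -15)) = 1/254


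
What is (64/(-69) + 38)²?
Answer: 6543364/4761 ≈ 1374.4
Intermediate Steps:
(64/(-69) + 38)² = (64*(-1/69) + 38)² = (-64/69 + 38)² = (2558/69)² = 6543364/4761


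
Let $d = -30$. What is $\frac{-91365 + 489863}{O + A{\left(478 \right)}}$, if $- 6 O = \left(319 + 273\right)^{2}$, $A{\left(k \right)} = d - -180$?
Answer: $- \frac{597747}{87391} \approx -6.8399$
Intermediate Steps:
$A{\left(k \right)} = 150$ ($A{\left(k \right)} = -30 - -180 = -30 + 180 = 150$)
$O = - \frac{175232}{3}$ ($O = - \frac{\left(319 + 273\right)^{2}}{6} = - \frac{592^{2}}{6} = \left(- \frac{1}{6}\right) 350464 = - \frac{175232}{3} \approx -58411.0$)
$\frac{-91365 + 489863}{O + A{\left(478 \right)}} = \frac{-91365 + 489863}{- \frac{175232}{3} + 150} = \frac{398498}{- \frac{174782}{3}} = 398498 \left(- \frac{3}{174782}\right) = - \frac{597747}{87391}$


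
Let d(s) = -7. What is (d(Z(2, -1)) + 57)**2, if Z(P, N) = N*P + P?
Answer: 2500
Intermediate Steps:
Z(P, N) = P + N*P
(d(Z(2, -1)) + 57)**2 = (-7 + 57)**2 = 50**2 = 2500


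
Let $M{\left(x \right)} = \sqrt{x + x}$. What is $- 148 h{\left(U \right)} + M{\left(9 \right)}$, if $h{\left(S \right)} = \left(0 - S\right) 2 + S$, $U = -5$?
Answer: $-740 + 3 \sqrt{2} \approx -735.76$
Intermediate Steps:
$M{\left(x \right)} = \sqrt{2} \sqrt{x}$ ($M{\left(x \right)} = \sqrt{2 x} = \sqrt{2} \sqrt{x}$)
$h{\left(S \right)} = - S$ ($h{\left(S \right)} = - S 2 + S = - 2 S + S = - S$)
$- 148 h{\left(U \right)} + M{\left(9 \right)} = - 148 \left(\left(-1\right) \left(-5\right)\right) + \sqrt{2} \sqrt{9} = \left(-148\right) 5 + \sqrt{2} \cdot 3 = -740 + 3 \sqrt{2}$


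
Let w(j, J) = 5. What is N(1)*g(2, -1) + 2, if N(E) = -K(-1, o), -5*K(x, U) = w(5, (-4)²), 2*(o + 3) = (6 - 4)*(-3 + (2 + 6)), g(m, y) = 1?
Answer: 3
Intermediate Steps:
o = 2 (o = -3 + ((6 - 4)*(-3 + (2 + 6)))/2 = -3 + (2*(-3 + 8))/2 = -3 + (2*5)/2 = -3 + (½)*10 = -3 + 5 = 2)
K(x, U) = -1 (K(x, U) = -⅕*5 = -1)
N(E) = 1 (N(E) = -1*(-1) = 1)
N(1)*g(2, -1) + 2 = 1*1 + 2 = 1 + 2 = 3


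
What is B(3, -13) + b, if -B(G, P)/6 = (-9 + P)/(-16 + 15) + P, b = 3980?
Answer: 3926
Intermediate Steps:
B(G, P) = -54 (B(G, P) = -6*((-9 + P)/(-16 + 15) + P) = -6*((-9 + P)/(-1) + P) = -6*((-9 + P)*(-1) + P) = -6*((9 - P) + P) = -6*9 = -54)
B(3, -13) + b = -54 + 3980 = 3926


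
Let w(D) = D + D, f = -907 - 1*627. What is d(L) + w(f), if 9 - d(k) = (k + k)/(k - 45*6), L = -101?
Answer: -1135091/371 ≈ -3059.5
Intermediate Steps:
f = -1534 (f = -907 - 627 = -1534)
w(D) = 2*D
d(k) = 9 - 2*k/(-270 + k) (d(k) = 9 - (k + k)/(k - 45*6) = 9 - 2*k/(k - 270) = 9 - 2*k/(-270 + k))
d(L) + w(f) = (-2430 + 7*(-101))/(-270 - 101) + 2*(-1534) = (-2430 - 707)/(-371) - 3068 = -1/371*(-3137) - 3068 = 3137/371 - 3068 = -1135091/371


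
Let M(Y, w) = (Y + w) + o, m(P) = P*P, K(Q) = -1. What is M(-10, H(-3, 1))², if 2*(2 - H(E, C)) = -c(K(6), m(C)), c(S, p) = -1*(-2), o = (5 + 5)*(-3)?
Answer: 1369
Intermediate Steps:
m(P) = P²
o = -30 (o = 10*(-3) = -30)
c(S, p) = 2
H(E, C) = 3 (H(E, C) = 2 - (-1)*2/2 = 2 - ½*(-2) = 2 + 1 = 3)
M(Y, w) = -30 + Y + w (M(Y, w) = (Y + w) - 30 = -30 + Y + w)
M(-10, H(-3, 1))² = (-30 - 10 + 3)² = (-37)² = 1369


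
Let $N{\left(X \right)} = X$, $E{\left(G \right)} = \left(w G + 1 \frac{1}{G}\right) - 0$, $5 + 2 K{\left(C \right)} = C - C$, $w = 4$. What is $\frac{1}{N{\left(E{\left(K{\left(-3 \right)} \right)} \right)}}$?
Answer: $- \frac{5}{52} \approx -0.096154$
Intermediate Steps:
$K{\left(C \right)} = - \frac{5}{2}$ ($K{\left(C \right)} = - \frac{5}{2} + \frac{C - C}{2} = - \frac{5}{2} + \frac{1}{2} \cdot 0 = - \frac{5}{2} + 0 = - \frac{5}{2}$)
$E{\left(G \right)} = \frac{1}{G} + 4 G$ ($E{\left(G \right)} = \left(4 G + 1 \frac{1}{G}\right) - 0 = \left(4 G + \frac{1}{G}\right) + 0 = \left(\frac{1}{G} + 4 G\right) + 0 = \frac{1}{G} + 4 G$)
$\frac{1}{N{\left(E{\left(K{\left(-3 \right)} \right)} \right)}} = \frac{1}{\frac{1}{- \frac{5}{2}} + 4 \left(- \frac{5}{2}\right)} = \frac{1}{- \frac{2}{5} - 10} = \frac{1}{- \frac{52}{5}} = - \frac{5}{52}$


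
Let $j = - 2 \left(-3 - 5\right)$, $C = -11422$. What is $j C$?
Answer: $-182752$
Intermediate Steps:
$j = 16$ ($j = \left(-2\right) \left(-8\right) = 16$)
$j C = 16 \left(-11422\right) = -182752$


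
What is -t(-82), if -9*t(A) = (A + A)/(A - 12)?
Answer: 82/423 ≈ 0.19385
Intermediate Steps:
t(A) = -2*A/(9*(-12 + A)) (t(A) = -(A + A)/(9*(A - 12)) = -2*A/(9*(-12 + A)))
-t(-82) = -(-2)*(-82)/(-108 + 9*(-82)) = -(-2)*(-82)/(-108 - 738) = -(-2)*(-82)/(-846) = -(-2)*(-82)*(-1)/846 = -1*(-82/423) = 82/423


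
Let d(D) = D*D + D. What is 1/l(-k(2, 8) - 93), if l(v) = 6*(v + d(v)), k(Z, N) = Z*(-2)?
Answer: 1/46458 ≈ 2.1525e-5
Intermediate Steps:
k(Z, N) = -2*Z
d(D) = D + D² (d(D) = D² + D = D + D²)
l(v) = 6*v + 6*v*(1 + v) (l(v) = 6*(v + v*(1 + v)) = 6*v + 6*v*(1 + v))
1/l(-k(2, 8) - 93) = 1/(6*(-(-2)*2 - 93)*(2 + (-(-2)*2 - 93))) = 1/(6*(-1*(-4) - 93)*(2 + (-1*(-4) - 93))) = 1/(6*(4 - 93)*(2 + (4 - 93))) = 1/(6*(-89)*(2 - 89)) = 1/(6*(-89)*(-87)) = 1/46458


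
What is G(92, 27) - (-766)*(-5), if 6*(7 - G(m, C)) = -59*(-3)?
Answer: -7705/2 ≈ -3852.5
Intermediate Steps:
G(m, C) = -45/2 (G(m, C) = 7 - (-59)*(-3)/6 = 7 - ⅙*177 = 7 - 59/2 = -45/2)
G(92, 27) - (-766)*(-5) = -45/2 - (-766)*(-5) = -45/2 - 1*3830 = -45/2 - 3830 = -7705/2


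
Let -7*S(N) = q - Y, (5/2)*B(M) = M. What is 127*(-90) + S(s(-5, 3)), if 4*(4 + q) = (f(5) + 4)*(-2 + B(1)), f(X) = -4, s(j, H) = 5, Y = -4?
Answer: -11430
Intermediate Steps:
B(M) = 2*M/5
q = -4 (q = -4 + ((-4 + 4)*(-2 + (⅖)*1))/4 = -4 + (0*(-2 + ⅖))/4 = -4 + (0*(-8/5))/4 = -4 + (¼)*0 = -4 + 0 = -4)
S(N) = 0 (S(N) = -(-4 - 1*(-4))/7 = -(-4 + 4)/7 = -⅐*0 = 0)
127*(-90) + S(s(-5, 3)) = 127*(-90) + 0 = -11430 + 0 = -11430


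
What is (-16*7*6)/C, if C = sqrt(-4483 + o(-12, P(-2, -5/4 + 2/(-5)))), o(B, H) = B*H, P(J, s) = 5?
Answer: 96*I*sqrt(4543)/649 ≈ 9.9701*I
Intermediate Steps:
C = I*sqrt(4543) (C = sqrt(-4483 - 12*5) = sqrt(-4483 - 60) = sqrt(-4543) = I*sqrt(4543) ≈ 67.402*I)
(-16*7*6)/C = (-16*7*6)/((I*sqrt(4543))) = (-112*6)*(-I*sqrt(4543)/4543) = -(-96)*I*sqrt(4543)/649 = 96*I*sqrt(4543)/649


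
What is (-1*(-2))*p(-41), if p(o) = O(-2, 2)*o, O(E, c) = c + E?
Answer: 0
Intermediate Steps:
O(E, c) = E + c
p(o) = 0 (p(o) = (-2 + 2)*o = 0*o = 0)
(-1*(-2))*p(-41) = -1*(-2)*0 = 2*0 = 0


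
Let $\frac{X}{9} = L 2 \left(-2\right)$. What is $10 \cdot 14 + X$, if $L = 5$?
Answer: $-40$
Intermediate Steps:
$X = -180$ ($X = 9 \cdot 5 \cdot 2 \left(-2\right) = 9 \cdot 5 \left(-4\right) = 9 \left(-20\right) = -180$)
$10 \cdot 14 + X = 10 \cdot 14 - 180 = 140 - 180 = -40$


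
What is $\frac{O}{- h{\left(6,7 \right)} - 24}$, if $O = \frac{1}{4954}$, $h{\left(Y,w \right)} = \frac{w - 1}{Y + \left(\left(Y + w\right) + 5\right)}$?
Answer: $- \frac{2}{240269} \approx -8.324 \cdot 10^{-6}$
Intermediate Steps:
$h{\left(Y,w \right)} = \frac{-1 + w}{5 + w + 2 Y}$ ($h{\left(Y,w \right)} = \frac{-1 + w}{Y + \left(5 + Y + w\right)} = \frac{-1 + w}{5 + w + 2 Y}$)
$O = \frac{1}{4954} \approx 0.00020186$
$\frac{O}{- h{\left(6,7 \right)} - 24} = \frac{1}{4954 \left(- \frac{-1 + 7}{5 + 7 + 2 \cdot 6} - 24\right)} = \frac{1}{4954 \left(- \frac{6}{5 + 7 + 12} - 24\right)} = \frac{1}{4954 \left(- \frac{6}{24} - 24\right)} = \frac{1}{4954 \left(\left(-1\right) \frac{1}{4} - 24\right)} = \frac{1}{4954 \left(- \frac{1}{4} - 24\right)} = \frac{1}{4954 \left(- \frac{97}{4}\right)} = \frac{1}{4954} \left(- \frac{4}{97}\right) = - \frac{2}{240269}$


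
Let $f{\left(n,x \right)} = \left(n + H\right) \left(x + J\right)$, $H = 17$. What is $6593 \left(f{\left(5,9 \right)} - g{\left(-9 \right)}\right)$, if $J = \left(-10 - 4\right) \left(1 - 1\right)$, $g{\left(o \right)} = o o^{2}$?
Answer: $6111711$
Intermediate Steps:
$g{\left(o \right)} = o^{3}$
$J = 0$ ($J = \left(-14\right) 0 = 0$)
$f{\left(n,x \right)} = x \left(17 + n\right)$ ($f{\left(n,x \right)} = \left(n + 17\right) \left(x + 0\right) = \left(17 + n\right) x = x \left(17 + n\right)$)
$6593 \left(f{\left(5,9 \right)} - g{\left(-9 \right)}\right) = 6593 \left(9 \left(17 + 5\right) - \left(-9\right)^{3}\right) = 6593 \left(9 \cdot 22 - -729\right) = 6593 \left(198 + 729\right) = 6593 \cdot 927 = 6111711$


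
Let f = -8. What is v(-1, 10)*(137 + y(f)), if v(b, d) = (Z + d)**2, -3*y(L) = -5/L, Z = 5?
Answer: 246225/8 ≈ 30778.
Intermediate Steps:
y(L) = 5/(3*L) (y(L) = -(-5)/(3*L) = 5/(3*L))
v(b, d) = (5 + d)**2
v(-1, 10)*(137 + y(f)) = (5 + 10)**2*(137 + (5/3)/(-8)) = 15**2*(137 + (5/3)*(-1/8)) = 225*(137 - 5/24) = 225*(3283/24) = 246225/8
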